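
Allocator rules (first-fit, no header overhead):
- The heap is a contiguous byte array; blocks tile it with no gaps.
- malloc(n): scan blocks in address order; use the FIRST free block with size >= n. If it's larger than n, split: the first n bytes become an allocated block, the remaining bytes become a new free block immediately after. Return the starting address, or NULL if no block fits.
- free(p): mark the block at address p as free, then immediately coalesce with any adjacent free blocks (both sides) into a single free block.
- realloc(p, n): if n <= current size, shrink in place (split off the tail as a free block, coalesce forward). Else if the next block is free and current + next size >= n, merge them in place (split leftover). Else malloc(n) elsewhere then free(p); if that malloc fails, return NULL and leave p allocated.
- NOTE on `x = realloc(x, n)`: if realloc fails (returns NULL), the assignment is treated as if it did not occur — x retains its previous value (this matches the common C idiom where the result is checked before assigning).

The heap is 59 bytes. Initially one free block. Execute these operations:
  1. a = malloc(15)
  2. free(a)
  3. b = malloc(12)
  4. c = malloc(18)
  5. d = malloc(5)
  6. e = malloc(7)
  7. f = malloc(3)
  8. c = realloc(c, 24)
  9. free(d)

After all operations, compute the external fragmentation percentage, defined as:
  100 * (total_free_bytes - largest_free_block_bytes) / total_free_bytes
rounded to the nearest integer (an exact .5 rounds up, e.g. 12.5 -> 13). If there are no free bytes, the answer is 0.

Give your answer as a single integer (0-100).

Op 1: a = malloc(15) -> a = 0; heap: [0-14 ALLOC][15-58 FREE]
Op 2: free(a) -> (freed a); heap: [0-58 FREE]
Op 3: b = malloc(12) -> b = 0; heap: [0-11 ALLOC][12-58 FREE]
Op 4: c = malloc(18) -> c = 12; heap: [0-11 ALLOC][12-29 ALLOC][30-58 FREE]
Op 5: d = malloc(5) -> d = 30; heap: [0-11 ALLOC][12-29 ALLOC][30-34 ALLOC][35-58 FREE]
Op 6: e = malloc(7) -> e = 35; heap: [0-11 ALLOC][12-29 ALLOC][30-34 ALLOC][35-41 ALLOC][42-58 FREE]
Op 7: f = malloc(3) -> f = 42; heap: [0-11 ALLOC][12-29 ALLOC][30-34 ALLOC][35-41 ALLOC][42-44 ALLOC][45-58 FREE]
Op 8: c = realloc(c, 24) -> NULL (c unchanged); heap: [0-11 ALLOC][12-29 ALLOC][30-34 ALLOC][35-41 ALLOC][42-44 ALLOC][45-58 FREE]
Op 9: free(d) -> (freed d); heap: [0-11 ALLOC][12-29 ALLOC][30-34 FREE][35-41 ALLOC][42-44 ALLOC][45-58 FREE]
Free blocks: [5 14] total_free=19 largest=14 -> 100*(19-14)/19 = 500/19 ≈ 26.316 -> rounds to 26

Answer: 26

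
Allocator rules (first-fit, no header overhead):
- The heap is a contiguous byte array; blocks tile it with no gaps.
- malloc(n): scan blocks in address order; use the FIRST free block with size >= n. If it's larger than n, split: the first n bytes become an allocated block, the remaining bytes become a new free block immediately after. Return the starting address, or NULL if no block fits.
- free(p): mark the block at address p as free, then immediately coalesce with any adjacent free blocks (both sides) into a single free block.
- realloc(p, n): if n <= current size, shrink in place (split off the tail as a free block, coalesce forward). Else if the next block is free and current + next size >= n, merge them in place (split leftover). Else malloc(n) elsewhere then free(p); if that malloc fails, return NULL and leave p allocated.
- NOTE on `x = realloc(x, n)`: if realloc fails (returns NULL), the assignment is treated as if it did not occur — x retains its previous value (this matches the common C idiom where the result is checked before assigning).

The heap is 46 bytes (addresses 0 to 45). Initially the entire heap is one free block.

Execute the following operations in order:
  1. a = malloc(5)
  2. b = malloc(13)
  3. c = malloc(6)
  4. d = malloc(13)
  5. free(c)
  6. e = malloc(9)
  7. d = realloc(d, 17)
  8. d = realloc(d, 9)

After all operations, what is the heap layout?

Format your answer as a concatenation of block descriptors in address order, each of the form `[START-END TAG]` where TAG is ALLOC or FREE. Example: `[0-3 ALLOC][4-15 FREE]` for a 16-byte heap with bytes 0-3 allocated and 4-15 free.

Op 1: a = malloc(5) -> a = 0; heap: [0-4 ALLOC][5-45 FREE]
Op 2: b = malloc(13) -> b = 5; heap: [0-4 ALLOC][5-17 ALLOC][18-45 FREE]
Op 3: c = malloc(6) -> c = 18; heap: [0-4 ALLOC][5-17 ALLOC][18-23 ALLOC][24-45 FREE]
Op 4: d = malloc(13) -> d = 24; heap: [0-4 ALLOC][5-17 ALLOC][18-23 ALLOC][24-36 ALLOC][37-45 FREE]
Op 5: free(c) -> (freed c); heap: [0-4 ALLOC][5-17 ALLOC][18-23 FREE][24-36 ALLOC][37-45 FREE]
Op 6: e = malloc(9) -> e = 37; heap: [0-4 ALLOC][5-17 ALLOC][18-23 FREE][24-36 ALLOC][37-45 ALLOC]
Op 7: d = realloc(d, 17) -> NULL (d unchanged); heap: [0-4 ALLOC][5-17 ALLOC][18-23 FREE][24-36 ALLOC][37-45 ALLOC]
Op 8: d = realloc(d, 9) -> d = 24; heap: [0-4 ALLOC][5-17 ALLOC][18-23 FREE][24-32 ALLOC][33-36 FREE][37-45 ALLOC]

Answer: [0-4 ALLOC][5-17 ALLOC][18-23 FREE][24-32 ALLOC][33-36 FREE][37-45 ALLOC]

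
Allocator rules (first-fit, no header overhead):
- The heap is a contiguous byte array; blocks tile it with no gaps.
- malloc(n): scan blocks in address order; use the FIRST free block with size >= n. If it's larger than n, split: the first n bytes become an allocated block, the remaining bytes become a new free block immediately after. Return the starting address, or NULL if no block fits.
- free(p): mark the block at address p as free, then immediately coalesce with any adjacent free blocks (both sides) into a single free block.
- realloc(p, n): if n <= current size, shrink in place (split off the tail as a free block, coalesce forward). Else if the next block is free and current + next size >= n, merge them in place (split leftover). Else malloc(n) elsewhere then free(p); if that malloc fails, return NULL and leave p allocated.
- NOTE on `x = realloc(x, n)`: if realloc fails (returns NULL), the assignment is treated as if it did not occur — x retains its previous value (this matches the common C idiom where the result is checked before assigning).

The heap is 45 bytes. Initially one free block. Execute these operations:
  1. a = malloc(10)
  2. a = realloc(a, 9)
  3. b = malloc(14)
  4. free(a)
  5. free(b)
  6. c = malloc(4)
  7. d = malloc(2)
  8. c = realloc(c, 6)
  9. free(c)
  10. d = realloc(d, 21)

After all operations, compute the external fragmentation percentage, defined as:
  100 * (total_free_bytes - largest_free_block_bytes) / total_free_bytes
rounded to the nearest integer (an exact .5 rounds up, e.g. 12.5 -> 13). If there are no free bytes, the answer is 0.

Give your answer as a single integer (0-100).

Answer: 17

Derivation:
Op 1: a = malloc(10) -> a = 0; heap: [0-9 ALLOC][10-44 FREE]
Op 2: a = realloc(a, 9) -> a = 0; heap: [0-8 ALLOC][9-44 FREE]
Op 3: b = malloc(14) -> b = 9; heap: [0-8 ALLOC][9-22 ALLOC][23-44 FREE]
Op 4: free(a) -> (freed a); heap: [0-8 FREE][9-22 ALLOC][23-44 FREE]
Op 5: free(b) -> (freed b); heap: [0-44 FREE]
Op 6: c = malloc(4) -> c = 0; heap: [0-3 ALLOC][4-44 FREE]
Op 7: d = malloc(2) -> d = 4; heap: [0-3 ALLOC][4-5 ALLOC][6-44 FREE]
Op 8: c = realloc(c, 6) -> c = 6; heap: [0-3 FREE][4-5 ALLOC][6-11 ALLOC][12-44 FREE]
Op 9: free(c) -> (freed c); heap: [0-3 FREE][4-5 ALLOC][6-44 FREE]
Op 10: d = realloc(d, 21) -> d = 4; heap: [0-3 FREE][4-24 ALLOC][25-44 FREE]
Free blocks: [4 20] total_free=24 largest=20 -> 100*(24-20)/24 = 400/24 ≈ 16.667 -> rounds to 17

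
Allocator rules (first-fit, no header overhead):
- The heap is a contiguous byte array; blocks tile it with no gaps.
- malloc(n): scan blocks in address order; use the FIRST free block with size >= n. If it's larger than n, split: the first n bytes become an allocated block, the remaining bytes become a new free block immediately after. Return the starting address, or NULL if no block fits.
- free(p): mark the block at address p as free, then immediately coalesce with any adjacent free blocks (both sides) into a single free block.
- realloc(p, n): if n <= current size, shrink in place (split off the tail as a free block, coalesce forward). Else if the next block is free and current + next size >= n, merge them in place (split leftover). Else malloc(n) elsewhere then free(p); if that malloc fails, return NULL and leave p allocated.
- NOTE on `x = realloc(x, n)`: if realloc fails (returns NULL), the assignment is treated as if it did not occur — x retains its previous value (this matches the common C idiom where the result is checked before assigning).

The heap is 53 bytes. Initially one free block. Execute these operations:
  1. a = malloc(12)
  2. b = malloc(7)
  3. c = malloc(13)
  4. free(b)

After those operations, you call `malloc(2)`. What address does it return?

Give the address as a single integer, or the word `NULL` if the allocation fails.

Answer: 12

Derivation:
Op 1: a = malloc(12) -> a = 0; heap: [0-11 ALLOC][12-52 FREE]
Op 2: b = malloc(7) -> b = 12; heap: [0-11 ALLOC][12-18 ALLOC][19-52 FREE]
Op 3: c = malloc(13) -> c = 19; heap: [0-11 ALLOC][12-18 ALLOC][19-31 ALLOC][32-52 FREE]
Op 4: free(b) -> (freed b); heap: [0-11 ALLOC][12-18 FREE][19-31 ALLOC][32-52 FREE]
malloc(2): first-fit scan over [0-11 ALLOC][12-18 FREE][19-31 ALLOC][32-52 FREE] -> 12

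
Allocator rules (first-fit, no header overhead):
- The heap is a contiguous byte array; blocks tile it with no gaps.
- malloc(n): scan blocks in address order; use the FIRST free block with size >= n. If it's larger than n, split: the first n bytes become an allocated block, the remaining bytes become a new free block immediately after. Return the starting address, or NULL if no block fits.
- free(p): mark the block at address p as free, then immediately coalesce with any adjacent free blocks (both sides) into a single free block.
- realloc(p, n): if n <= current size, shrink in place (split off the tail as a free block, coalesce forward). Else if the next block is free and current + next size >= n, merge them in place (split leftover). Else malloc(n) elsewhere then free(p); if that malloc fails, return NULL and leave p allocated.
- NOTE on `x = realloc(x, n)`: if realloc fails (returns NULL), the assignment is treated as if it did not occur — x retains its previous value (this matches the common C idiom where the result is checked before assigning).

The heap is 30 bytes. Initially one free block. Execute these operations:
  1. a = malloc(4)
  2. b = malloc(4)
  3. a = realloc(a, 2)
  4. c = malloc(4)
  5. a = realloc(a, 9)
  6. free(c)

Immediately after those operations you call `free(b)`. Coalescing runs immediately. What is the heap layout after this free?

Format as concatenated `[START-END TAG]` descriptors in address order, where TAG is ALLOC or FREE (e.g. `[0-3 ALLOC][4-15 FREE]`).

Op 1: a = malloc(4) -> a = 0; heap: [0-3 ALLOC][4-29 FREE]
Op 2: b = malloc(4) -> b = 4; heap: [0-3 ALLOC][4-7 ALLOC][8-29 FREE]
Op 3: a = realloc(a, 2) -> a = 0; heap: [0-1 ALLOC][2-3 FREE][4-7 ALLOC][8-29 FREE]
Op 4: c = malloc(4) -> c = 8; heap: [0-1 ALLOC][2-3 FREE][4-7 ALLOC][8-11 ALLOC][12-29 FREE]
Op 5: a = realloc(a, 9) -> a = 12; heap: [0-3 FREE][4-7 ALLOC][8-11 ALLOC][12-20 ALLOC][21-29 FREE]
Op 6: free(c) -> (freed c); heap: [0-3 FREE][4-7 ALLOC][8-11 FREE][12-20 ALLOC][21-29 FREE]
free(b): b = 4 -> block [4-7 ALLOC]; mark free, coalesce with adjacent free neighbors -> [0-11 FREE][12-20 ALLOC][21-29 FREE]

Answer: [0-11 FREE][12-20 ALLOC][21-29 FREE]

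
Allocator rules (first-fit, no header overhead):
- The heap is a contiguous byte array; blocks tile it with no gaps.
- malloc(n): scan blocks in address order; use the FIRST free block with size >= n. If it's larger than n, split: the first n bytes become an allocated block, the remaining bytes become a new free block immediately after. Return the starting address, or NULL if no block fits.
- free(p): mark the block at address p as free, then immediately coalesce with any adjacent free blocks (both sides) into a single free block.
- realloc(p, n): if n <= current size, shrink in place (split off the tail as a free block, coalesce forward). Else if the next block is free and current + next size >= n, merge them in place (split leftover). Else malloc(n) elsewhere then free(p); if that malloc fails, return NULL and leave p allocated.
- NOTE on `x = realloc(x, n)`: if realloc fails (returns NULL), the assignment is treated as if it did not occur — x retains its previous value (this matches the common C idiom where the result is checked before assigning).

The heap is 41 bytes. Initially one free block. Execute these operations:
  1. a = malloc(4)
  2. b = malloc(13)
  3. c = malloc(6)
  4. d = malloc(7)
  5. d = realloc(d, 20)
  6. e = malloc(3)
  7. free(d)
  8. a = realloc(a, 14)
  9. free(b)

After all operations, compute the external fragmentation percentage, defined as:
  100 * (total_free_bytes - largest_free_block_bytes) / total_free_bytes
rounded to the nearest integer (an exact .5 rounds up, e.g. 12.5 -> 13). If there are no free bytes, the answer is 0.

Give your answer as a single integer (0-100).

Answer: 54

Derivation:
Op 1: a = malloc(4) -> a = 0; heap: [0-3 ALLOC][4-40 FREE]
Op 2: b = malloc(13) -> b = 4; heap: [0-3 ALLOC][4-16 ALLOC][17-40 FREE]
Op 3: c = malloc(6) -> c = 17; heap: [0-3 ALLOC][4-16 ALLOC][17-22 ALLOC][23-40 FREE]
Op 4: d = malloc(7) -> d = 23; heap: [0-3 ALLOC][4-16 ALLOC][17-22 ALLOC][23-29 ALLOC][30-40 FREE]
Op 5: d = realloc(d, 20) -> NULL (d unchanged); heap: [0-3 ALLOC][4-16 ALLOC][17-22 ALLOC][23-29 ALLOC][30-40 FREE]
Op 6: e = malloc(3) -> e = 30; heap: [0-3 ALLOC][4-16 ALLOC][17-22 ALLOC][23-29 ALLOC][30-32 ALLOC][33-40 FREE]
Op 7: free(d) -> (freed d); heap: [0-3 ALLOC][4-16 ALLOC][17-22 ALLOC][23-29 FREE][30-32 ALLOC][33-40 FREE]
Op 8: a = realloc(a, 14) -> NULL (a unchanged); heap: [0-3 ALLOC][4-16 ALLOC][17-22 ALLOC][23-29 FREE][30-32 ALLOC][33-40 FREE]
Op 9: free(b) -> (freed b); heap: [0-3 ALLOC][4-16 FREE][17-22 ALLOC][23-29 FREE][30-32 ALLOC][33-40 FREE]
Free blocks: [13 7 8] total_free=28 largest=13 -> 100*(28-13)/28 = 1500/28 ≈ 53.571 -> rounds to 54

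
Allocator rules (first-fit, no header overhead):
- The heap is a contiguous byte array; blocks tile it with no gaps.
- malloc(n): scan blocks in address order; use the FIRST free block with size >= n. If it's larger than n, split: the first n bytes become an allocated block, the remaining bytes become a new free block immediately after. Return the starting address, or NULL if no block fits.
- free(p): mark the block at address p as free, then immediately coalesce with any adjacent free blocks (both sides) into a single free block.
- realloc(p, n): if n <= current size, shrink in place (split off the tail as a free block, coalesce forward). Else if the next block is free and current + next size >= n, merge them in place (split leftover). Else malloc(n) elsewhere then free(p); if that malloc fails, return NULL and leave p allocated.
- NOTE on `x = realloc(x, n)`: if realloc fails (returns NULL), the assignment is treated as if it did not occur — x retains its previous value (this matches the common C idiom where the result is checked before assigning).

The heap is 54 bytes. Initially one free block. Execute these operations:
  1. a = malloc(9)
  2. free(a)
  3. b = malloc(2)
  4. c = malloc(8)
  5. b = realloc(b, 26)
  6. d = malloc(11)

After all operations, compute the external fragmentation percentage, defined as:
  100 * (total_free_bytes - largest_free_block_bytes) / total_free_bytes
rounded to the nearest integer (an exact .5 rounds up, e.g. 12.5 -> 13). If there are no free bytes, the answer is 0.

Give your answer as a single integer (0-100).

Op 1: a = malloc(9) -> a = 0; heap: [0-8 ALLOC][9-53 FREE]
Op 2: free(a) -> (freed a); heap: [0-53 FREE]
Op 3: b = malloc(2) -> b = 0; heap: [0-1 ALLOC][2-53 FREE]
Op 4: c = malloc(8) -> c = 2; heap: [0-1 ALLOC][2-9 ALLOC][10-53 FREE]
Op 5: b = realloc(b, 26) -> b = 10; heap: [0-1 FREE][2-9 ALLOC][10-35 ALLOC][36-53 FREE]
Op 6: d = malloc(11) -> d = 36; heap: [0-1 FREE][2-9 ALLOC][10-35 ALLOC][36-46 ALLOC][47-53 FREE]
Free blocks: [2 7] total_free=9 largest=7 -> 100*(9-7)/9 = 200/9 ≈ 22.222 -> rounds to 22

Answer: 22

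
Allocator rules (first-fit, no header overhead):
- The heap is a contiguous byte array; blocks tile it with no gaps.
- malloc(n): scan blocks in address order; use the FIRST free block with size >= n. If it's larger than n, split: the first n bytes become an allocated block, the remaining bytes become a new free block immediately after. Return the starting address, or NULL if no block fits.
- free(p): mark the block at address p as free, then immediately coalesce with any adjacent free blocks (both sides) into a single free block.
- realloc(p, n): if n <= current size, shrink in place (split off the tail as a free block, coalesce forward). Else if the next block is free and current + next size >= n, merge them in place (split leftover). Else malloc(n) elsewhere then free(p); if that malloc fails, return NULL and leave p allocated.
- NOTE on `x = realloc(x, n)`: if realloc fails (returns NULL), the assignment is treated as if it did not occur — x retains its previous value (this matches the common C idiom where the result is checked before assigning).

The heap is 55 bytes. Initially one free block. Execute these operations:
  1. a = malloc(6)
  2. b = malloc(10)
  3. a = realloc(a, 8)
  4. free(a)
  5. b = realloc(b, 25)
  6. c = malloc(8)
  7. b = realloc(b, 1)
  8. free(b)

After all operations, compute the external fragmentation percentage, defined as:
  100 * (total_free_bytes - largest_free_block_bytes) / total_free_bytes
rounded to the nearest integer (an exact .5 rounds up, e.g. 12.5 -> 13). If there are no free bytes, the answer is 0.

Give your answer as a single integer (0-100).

Answer: 34

Derivation:
Op 1: a = malloc(6) -> a = 0; heap: [0-5 ALLOC][6-54 FREE]
Op 2: b = malloc(10) -> b = 6; heap: [0-5 ALLOC][6-15 ALLOC][16-54 FREE]
Op 3: a = realloc(a, 8) -> a = 16; heap: [0-5 FREE][6-15 ALLOC][16-23 ALLOC][24-54 FREE]
Op 4: free(a) -> (freed a); heap: [0-5 FREE][6-15 ALLOC][16-54 FREE]
Op 5: b = realloc(b, 25) -> b = 6; heap: [0-5 FREE][6-30 ALLOC][31-54 FREE]
Op 6: c = malloc(8) -> c = 31; heap: [0-5 FREE][6-30 ALLOC][31-38 ALLOC][39-54 FREE]
Op 7: b = realloc(b, 1) -> b = 6; heap: [0-5 FREE][6-6 ALLOC][7-30 FREE][31-38 ALLOC][39-54 FREE]
Op 8: free(b) -> (freed b); heap: [0-30 FREE][31-38 ALLOC][39-54 FREE]
Free blocks: [31 16] total_free=47 largest=31 -> 100*(47-31)/47 = 1600/47 ≈ 34.043 -> rounds to 34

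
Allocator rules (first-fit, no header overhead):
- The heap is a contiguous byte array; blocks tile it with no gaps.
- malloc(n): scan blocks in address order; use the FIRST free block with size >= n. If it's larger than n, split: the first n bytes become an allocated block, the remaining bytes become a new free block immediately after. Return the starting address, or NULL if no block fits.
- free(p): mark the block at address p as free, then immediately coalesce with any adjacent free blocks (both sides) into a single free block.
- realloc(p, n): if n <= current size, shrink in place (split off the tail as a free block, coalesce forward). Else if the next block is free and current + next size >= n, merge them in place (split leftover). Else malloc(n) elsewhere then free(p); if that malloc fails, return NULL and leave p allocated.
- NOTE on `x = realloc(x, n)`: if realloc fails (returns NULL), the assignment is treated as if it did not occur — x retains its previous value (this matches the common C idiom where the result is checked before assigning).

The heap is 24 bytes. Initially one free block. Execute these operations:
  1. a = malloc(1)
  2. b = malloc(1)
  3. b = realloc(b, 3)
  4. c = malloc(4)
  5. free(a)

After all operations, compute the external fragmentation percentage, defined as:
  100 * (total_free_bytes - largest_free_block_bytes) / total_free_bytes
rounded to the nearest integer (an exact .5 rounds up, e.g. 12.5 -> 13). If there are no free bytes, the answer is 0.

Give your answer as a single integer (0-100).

Answer: 6

Derivation:
Op 1: a = malloc(1) -> a = 0; heap: [0-0 ALLOC][1-23 FREE]
Op 2: b = malloc(1) -> b = 1; heap: [0-0 ALLOC][1-1 ALLOC][2-23 FREE]
Op 3: b = realloc(b, 3) -> b = 1; heap: [0-0 ALLOC][1-3 ALLOC][4-23 FREE]
Op 4: c = malloc(4) -> c = 4; heap: [0-0 ALLOC][1-3 ALLOC][4-7 ALLOC][8-23 FREE]
Op 5: free(a) -> (freed a); heap: [0-0 FREE][1-3 ALLOC][4-7 ALLOC][8-23 FREE]
Free blocks: [1 16] total_free=17 largest=16 -> 100*(17-16)/17 = 100/17 ≈ 5.882 -> rounds to 6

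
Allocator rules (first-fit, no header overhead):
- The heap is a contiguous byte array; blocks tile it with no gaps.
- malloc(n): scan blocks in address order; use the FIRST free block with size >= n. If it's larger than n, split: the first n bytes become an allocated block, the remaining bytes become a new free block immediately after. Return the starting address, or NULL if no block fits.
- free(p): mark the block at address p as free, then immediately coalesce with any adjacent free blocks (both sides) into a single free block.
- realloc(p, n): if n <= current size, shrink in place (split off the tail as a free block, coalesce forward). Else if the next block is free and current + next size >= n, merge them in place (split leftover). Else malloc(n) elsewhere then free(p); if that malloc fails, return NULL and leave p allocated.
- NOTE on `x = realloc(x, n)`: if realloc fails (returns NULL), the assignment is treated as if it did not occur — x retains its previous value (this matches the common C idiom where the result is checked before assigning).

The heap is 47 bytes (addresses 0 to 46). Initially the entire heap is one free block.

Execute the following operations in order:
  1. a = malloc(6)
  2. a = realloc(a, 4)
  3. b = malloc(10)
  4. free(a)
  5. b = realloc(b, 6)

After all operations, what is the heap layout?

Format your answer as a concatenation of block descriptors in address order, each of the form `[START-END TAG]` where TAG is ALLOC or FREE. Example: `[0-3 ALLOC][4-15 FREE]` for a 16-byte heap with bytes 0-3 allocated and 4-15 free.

Answer: [0-3 FREE][4-9 ALLOC][10-46 FREE]

Derivation:
Op 1: a = malloc(6) -> a = 0; heap: [0-5 ALLOC][6-46 FREE]
Op 2: a = realloc(a, 4) -> a = 0; heap: [0-3 ALLOC][4-46 FREE]
Op 3: b = malloc(10) -> b = 4; heap: [0-3 ALLOC][4-13 ALLOC][14-46 FREE]
Op 4: free(a) -> (freed a); heap: [0-3 FREE][4-13 ALLOC][14-46 FREE]
Op 5: b = realloc(b, 6) -> b = 4; heap: [0-3 FREE][4-9 ALLOC][10-46 FREE]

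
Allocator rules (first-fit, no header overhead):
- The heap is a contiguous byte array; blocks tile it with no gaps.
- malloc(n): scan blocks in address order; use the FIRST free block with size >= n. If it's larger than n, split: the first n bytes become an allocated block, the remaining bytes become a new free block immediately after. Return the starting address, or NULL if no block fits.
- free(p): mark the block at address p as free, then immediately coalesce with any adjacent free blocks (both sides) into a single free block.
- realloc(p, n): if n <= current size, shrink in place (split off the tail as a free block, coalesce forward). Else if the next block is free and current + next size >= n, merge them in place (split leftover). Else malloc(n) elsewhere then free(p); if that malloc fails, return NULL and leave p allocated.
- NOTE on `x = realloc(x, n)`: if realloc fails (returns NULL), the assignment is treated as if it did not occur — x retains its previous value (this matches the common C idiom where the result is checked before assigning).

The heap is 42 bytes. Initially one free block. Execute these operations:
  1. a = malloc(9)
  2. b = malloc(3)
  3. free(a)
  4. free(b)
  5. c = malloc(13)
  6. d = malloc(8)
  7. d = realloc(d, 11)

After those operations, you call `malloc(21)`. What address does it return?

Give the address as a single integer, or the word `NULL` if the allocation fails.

Op 1: a = malloc(9) -> a = 0; heap: [0-8 ALLOC][9-41 FREE]
Op 2: b = malloc(3) -> b = 9; heap: [0-8 ALLOC][9-11 ALLOC][12-41 FREE]
Op 3: free(a) -> (freed a); heap: [0-8 FREE][9-11 ALLOC][12-41 FREE]
Op 4: free(b) -> (freed b); heap: [0-41 FREE]
Op 5: c = malloc(13) -> c = 0; heap: [0-12 ALLOC][13-41 FREE]
Op 6: d = malloc(8) -> d = 13; heap: [0-12 ALLOC][13-20 ALLOC][21-41 FREE]
Op 7: d = realloc(d, 11) -> d = 13; heap: [0-12 ALLOC][13-23 ALLOC][24-41 FREE]
malloc(21): first-fit scan over [0-12 ALLOC][13-23 ALLOC][24-41 FREE] -> NULL

Answer: NULL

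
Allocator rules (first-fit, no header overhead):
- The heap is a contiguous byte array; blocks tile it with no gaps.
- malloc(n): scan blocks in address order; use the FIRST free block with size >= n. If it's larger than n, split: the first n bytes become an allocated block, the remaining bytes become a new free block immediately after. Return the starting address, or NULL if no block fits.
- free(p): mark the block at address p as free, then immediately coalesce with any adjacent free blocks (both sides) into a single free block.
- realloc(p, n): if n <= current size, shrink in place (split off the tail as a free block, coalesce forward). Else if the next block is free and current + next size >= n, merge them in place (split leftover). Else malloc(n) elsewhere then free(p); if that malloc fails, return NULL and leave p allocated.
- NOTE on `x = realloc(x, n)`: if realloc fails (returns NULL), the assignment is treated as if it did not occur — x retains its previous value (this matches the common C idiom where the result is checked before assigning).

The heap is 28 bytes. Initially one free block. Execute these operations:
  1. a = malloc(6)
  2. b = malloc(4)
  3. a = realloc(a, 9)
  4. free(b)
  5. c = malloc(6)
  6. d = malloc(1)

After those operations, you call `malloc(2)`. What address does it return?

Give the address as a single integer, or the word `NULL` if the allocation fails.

Answer: 7

Derivation:
Op 1: a = malloc(6) -> a = 0; heap: [0-5 ALLOC][6-27 FREE]
Op 2: b = malloc(4) -> b = 6; heap: [0-5 ALLOC][6-9 ALLOC][10-27 FREE]
Op 3: a = realloc(a, 9) -> a = 10; heap: [0-5 FREE][6-9 ALLOC][10-18 ALLOC][19-27 FREE]
Op 4: free(b) -> (freed b); heap: [0-9 FREE][10-18 ALLOC][19-27 FREE]
Op 5: c = malloc(6) -> c = 0; heap: [0-5 ALLOC][6-9 FREE][10-18 ALLOC][19-27 FREE]
Op 6: d = malloc(1) -> d = 6; heap: [0-5 ALLOC][6-6 ALLOC][7-9 FREE][10-18 ALLOC][19-27 FREE]
malloc(2): first-fit scan over [0-5 ALLOC][6-6 ALLOC][7-9 FREE][10-18 ALLOC][19-27 FREE] -> 7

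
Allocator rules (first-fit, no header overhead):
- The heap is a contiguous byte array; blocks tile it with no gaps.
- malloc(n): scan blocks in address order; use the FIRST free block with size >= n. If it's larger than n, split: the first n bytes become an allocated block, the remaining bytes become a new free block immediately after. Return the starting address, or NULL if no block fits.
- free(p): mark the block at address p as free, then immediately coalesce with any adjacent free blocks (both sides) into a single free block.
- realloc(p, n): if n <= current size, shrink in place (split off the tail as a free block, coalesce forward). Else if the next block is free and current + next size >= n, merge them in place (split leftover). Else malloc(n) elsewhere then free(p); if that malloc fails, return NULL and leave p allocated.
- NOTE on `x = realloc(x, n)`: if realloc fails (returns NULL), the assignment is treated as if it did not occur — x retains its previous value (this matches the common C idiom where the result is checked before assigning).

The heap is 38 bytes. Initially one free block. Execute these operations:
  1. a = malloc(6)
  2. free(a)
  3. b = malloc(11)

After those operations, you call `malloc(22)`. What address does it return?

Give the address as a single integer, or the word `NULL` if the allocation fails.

Answer: 11

Derivation:
Op 1: a = malloc(6) -> a = 0; heap: [0-5 ALLOC][6-37 FREE]
Op 2: free(a) -> (freed a); heap: [0-37 FREE]
Op 3: b = malloc(11) -> b = 0; heap: [0-10 ALLOC][11-37 FREE]
malloc(22): first-fit scan over [0-10 ALLOC][11-37 FREE] -> 11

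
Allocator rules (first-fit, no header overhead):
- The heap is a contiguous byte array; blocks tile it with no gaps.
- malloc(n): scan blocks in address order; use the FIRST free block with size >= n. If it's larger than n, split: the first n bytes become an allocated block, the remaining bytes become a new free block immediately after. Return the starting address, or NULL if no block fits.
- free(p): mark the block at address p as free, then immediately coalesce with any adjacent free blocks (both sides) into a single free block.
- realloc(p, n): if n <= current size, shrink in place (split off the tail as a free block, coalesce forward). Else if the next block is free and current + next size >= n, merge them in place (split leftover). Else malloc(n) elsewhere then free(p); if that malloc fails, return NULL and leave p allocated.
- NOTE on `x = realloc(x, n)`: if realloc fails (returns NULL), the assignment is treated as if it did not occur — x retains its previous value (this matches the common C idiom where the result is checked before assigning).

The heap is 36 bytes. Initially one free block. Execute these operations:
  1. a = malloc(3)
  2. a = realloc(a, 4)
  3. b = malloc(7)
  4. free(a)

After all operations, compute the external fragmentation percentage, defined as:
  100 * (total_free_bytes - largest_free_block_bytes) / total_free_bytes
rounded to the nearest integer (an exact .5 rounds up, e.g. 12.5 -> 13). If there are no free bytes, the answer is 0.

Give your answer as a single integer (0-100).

Op 1: a = malloc(3) -> a = 0; heap: [0-2 ALLOC][3-35 FREE]
Op 2: a = realloc(a, 4) -> a = 0; heap: [0-3 ALLOC][4-35 FREE]
Op 3: b = malloc(7) -> b = 4; heap: [0-3 ALLOC][4-10 ALLOC][11-35 FREE]
Op 4: free(a) -> (freed a); heap: [0-3 FREE][4-10 ALLOC][11-35 FREE]
Free blocks: [4 25] total_free=29 largest=25 -> 100*(29-25)/29 = 400/29 ≈ 13.793 -> rounds to 14

Answer: 14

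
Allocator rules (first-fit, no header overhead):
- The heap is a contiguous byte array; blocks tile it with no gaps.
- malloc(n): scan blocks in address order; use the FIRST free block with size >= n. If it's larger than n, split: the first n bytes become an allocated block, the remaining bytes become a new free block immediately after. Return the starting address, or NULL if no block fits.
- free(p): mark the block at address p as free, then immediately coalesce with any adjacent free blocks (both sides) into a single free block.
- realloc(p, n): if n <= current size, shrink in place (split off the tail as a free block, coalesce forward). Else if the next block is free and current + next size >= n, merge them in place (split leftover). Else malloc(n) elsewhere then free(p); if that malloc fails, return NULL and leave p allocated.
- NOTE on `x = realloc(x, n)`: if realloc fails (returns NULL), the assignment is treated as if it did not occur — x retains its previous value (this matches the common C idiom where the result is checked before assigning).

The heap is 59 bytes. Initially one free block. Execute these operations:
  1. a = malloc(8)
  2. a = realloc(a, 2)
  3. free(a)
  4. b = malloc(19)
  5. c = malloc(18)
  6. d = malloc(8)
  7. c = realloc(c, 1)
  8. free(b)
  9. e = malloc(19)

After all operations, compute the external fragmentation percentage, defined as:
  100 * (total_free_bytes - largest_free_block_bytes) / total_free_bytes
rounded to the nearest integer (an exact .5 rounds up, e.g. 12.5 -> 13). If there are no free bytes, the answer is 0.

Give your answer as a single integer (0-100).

Op 1: a = malloc(8) -> a = 0; heap: [0-7 ALLOC][8-58 FREE]
Op 2: a = realloc(a, 2) -> a = 0; heap: [0-1 ALLOC][2-58 FREE]
Op 3: free(a) -> (freed a); heap: [0-58 FREE]
Op 4: b = malloc(19) -> b = 0; heap: [0-18 ALLOC][19-58 FREE]
Op 5: c = malloc(18) -> c = 19; heap: [0-18 ALLOC][19-36 ALLOC][37-58 FREE]
Op 6: d = malloc(8) -> d = 37; heap: [0-18 ALLOC][19-36 ALLOC][37-44 ALLOC][45-58 FREE]
Op 7: c = realloc(c, 1) -> c = 19; heap: [0-18 ALLOC][19-19 ALLOC][20-36 FREE][37-44 ALLOC][45-58 FREE]
Op 8: free(b) -> (freed b); heap: [0-18 FREE][19-19 ALLOC][20-36 FREE][37-44 ALLOC][45-58 FREE]
Op 9: e = malloc(19) -> e = 0; heap: [0-18 ALLOC][19-19 ALLOC][20-36 FREE][37-44 ALLOC][45-58 FREE]
Free blocks: [17 14] total_free=31 largest=17 -> 100*(31-17)/31 = 1400/31 ≈ 45.161 -> rounds to 45

Answer: 45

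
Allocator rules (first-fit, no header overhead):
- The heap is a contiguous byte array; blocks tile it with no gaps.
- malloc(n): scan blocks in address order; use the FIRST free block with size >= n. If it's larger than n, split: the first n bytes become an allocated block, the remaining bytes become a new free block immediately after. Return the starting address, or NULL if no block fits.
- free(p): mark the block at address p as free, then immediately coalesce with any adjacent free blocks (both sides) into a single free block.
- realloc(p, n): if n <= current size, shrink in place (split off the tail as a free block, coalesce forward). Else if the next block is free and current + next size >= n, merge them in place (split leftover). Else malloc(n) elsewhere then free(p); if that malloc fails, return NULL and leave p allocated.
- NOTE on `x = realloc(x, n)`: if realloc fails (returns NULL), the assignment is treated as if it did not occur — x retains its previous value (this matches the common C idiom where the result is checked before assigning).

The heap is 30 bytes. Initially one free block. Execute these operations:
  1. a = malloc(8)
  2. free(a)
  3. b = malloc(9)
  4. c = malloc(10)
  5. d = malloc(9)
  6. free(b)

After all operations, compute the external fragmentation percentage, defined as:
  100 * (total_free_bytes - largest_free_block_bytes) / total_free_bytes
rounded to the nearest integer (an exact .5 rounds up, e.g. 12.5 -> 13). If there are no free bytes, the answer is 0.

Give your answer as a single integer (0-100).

Answer: 18

Derivation:
Op 1: a = malloc(8) -> a = 0; heap: [0-7 ALLOC][8-29 FREE]
Op 2: free(a) -> (freed a); heap: [0-29 FREE]
Op 3: b = malloc(9) -> b = 0; heap: [0-8 ALLOC][9-29 FREE]
Op 4: c = malloc(10) -> c = 9; heap: [0-8 ALLOC][9-18 ALLOC][19-29 FREE]
Op 5: d = malloc(9) -> d = 19; heap: [0-8 ALLOC][9-18 ALLOC][19-27 ALLOC][28-29 FREE]
Op 6: free(b) -> (freed b); heap: [0-8 FREE][9-18 ALLOC][19-27 ALLOC][28-29 FREE]
Free blocks: [9 2] total_free=11 largest=9 -> 100*(11-9)/11 = 200/11 ≈ 18.182 -> rounds to 18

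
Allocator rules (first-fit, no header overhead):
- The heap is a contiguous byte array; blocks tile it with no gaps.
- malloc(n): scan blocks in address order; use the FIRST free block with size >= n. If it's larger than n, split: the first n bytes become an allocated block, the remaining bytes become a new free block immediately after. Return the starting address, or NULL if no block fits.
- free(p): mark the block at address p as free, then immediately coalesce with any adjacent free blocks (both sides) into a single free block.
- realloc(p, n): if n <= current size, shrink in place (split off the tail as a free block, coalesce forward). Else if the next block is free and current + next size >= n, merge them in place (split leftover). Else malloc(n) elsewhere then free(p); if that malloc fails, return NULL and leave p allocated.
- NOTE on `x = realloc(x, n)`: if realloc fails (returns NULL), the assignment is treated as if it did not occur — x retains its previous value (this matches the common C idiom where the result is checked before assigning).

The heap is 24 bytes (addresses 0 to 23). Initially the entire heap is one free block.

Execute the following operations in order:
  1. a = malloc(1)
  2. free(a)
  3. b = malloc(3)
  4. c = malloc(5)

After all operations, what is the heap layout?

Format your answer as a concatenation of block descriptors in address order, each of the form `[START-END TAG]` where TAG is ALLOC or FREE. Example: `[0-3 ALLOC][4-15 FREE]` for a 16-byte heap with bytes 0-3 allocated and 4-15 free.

Answer: [0-2 ALLOC][3-7 ALLOC][8-23 FREE]

Derivation:
Op 1: a = malloc(1) -> a = 0; heap: [0-0 ALLOC][1-23 FREE]
Op 2: free(a) -> (freed a); heap: [0-23 FREE]
Op 3: b = malloc(3) -> b = 0; heap: [0-2 ALLOC][3-23 FREE]
Op 4: c = malloc(5) -> c = 3; heap: [0-2 ALLOC][3-7 ALLOC][8-23 FREE]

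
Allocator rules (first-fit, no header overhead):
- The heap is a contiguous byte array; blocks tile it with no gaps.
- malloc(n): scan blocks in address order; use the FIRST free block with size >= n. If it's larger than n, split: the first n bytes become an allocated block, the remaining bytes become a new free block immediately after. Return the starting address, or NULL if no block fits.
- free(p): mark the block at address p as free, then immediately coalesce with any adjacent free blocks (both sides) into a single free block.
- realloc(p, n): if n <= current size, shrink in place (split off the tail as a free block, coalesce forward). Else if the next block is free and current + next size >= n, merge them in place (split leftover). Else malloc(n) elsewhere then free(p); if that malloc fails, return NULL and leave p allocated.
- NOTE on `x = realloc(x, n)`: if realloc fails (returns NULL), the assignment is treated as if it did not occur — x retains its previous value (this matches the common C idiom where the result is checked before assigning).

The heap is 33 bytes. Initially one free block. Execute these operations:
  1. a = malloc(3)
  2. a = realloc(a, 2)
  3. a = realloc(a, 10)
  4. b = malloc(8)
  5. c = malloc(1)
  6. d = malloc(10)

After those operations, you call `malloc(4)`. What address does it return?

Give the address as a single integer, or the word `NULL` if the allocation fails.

Op 1: a = malloc(3) -> a = 0; heap: [0-2 ALLOC][3-32 FREE]
Op 2: a = realloc(a, 2) -> a = 0; heap: [0-1 ALLOC][2-32 FREE]
Op 3: a = realloc(a, 10) -> a = 0; heap: [0-9 ALLOC][10-32 FREE]
Op 4: b = malloc(8) -> b = 10; heap: [0-9 ALLOC][10-17 ALLOC][18-32 FREE]
Op 5: c = malloc(1) -> c = 18; heap: [0-9 ALLOC][10-17 ALLOC][18-18 ALLOC][19-32 FREE]
Op 6: d = malloc(10) -> d = 19; heap: [0-9 ALLOC][10-17 ALLOC][18-18 ALLOC][19-28 ALLOC][29-32 FREE]
malloc(4): first-fit scan over [0-9 ALLOC][10-17 ALLOC][18-18 ALLOC][19-28 ALLOC][29-32 FREE] -> 29

Answer: 29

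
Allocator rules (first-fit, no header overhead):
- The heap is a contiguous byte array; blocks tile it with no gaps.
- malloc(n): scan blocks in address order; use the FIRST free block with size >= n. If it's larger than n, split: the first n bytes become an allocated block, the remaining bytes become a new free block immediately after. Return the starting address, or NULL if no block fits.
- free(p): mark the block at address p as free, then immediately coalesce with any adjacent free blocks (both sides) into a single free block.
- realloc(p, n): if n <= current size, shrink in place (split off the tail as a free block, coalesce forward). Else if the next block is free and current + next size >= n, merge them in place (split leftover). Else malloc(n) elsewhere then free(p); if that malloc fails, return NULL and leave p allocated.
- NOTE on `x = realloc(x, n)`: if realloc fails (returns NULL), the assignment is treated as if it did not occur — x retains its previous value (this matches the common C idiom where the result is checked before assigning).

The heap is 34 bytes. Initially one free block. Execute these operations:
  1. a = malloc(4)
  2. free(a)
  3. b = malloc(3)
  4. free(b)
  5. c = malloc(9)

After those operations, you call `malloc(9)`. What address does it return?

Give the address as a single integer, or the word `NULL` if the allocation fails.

Op 1: a = malloc(4) -> a = 0; heap: [0-3 ALLOC][4-33 FREE]
Op 2: free(a) -> (freed a); heap: [0-33 FREE]
Op 3: b = malloc(3) -> b = 0; heap: [0-2 ALLOC][3-33 FREE]
Op 4: free(b) -> (freed b); heap: [0-33 FREE]
Op 5: c = malloc(9) -> c = 0; heap: [0-8 ALLOC][9-33 FREE]
malloc(9): first-fit scan over [0-8 ALLOC][9-33 FREE] -> 9

Answer: 9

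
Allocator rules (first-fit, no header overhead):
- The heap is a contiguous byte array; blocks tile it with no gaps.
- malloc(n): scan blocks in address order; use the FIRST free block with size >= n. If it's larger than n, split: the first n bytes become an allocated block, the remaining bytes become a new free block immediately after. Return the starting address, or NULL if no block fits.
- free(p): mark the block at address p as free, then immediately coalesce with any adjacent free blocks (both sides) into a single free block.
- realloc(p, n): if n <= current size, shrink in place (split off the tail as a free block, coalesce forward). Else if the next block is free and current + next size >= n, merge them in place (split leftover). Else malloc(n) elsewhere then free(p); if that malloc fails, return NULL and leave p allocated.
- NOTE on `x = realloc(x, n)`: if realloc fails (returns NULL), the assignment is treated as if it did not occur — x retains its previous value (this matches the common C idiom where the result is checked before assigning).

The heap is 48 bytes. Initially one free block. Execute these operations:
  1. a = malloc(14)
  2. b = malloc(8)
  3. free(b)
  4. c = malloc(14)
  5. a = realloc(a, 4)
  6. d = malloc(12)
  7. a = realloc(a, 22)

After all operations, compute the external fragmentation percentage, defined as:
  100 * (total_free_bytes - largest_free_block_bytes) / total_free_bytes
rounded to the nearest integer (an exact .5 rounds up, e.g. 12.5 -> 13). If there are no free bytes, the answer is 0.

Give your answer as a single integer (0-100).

Answer: 44

Derivation:
Op 1: a = malloc(14) -> a = 0; heap: [0-13 ALLOC][14-47 FREE]
Op 2: b = malloc(8) -> b = 14; heap: [0-13 ALLOC][14-21 ALLOC][22-47 FREE]
Op 3: free(b) -> (freed b); heap: [0-13 ALLOC][14-47 FREE]
Op 4: c = malloc(14) -> c = 14; heap: [0-13 ALLOC][14-27 ALLOC][28-47 FREE]
Op 5: a = realloc(a, 4) -> a = 0; heap: [0-3 ALLOC][4-13 FREE][14-27 ALLOC][28-47 FREE]
Op 6: d = malloc(12) -> d = 28; heap: [0-3 ALLOC][4-13 FREE][14-27 ALLOC][28-39 ALLOC][40-47 FREE]
Op 7: a = realloc(a, 22) -> NULL (a unchanged); heap: [0-3 ALLOC][4-13 FREE][14-27 ALLOC][28-39 ALLOC][40-47 FREE]
Free blocks: [10 8] total_free=18 largest=10 -> 100*(18-10)/18 = 800/18 ≈ 44.444 -> rounds to 44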